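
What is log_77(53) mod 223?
106

Baby-step giant-step with step n = ⌈√223⌉ = 15.
Baby steps 77^j mod 223 (j:value) for j=0..14: 0:1, 1:77, 2:131, 3:52, 4:213, 5:122, 6:28, 7:149, 8:100, 9:118, 10:166, 11:71, 12:115, 13:158, 14:124.
Giant-step multiplier: 77^(-15) ≡ 77^(222-15) = 77^207 ≡ 87 (mod 223).
Giant steps γ_i = 53·87^i mod 223: γ_0=53, γ_1=151, γ_2=203, γ_3=44, γ_4=37, γ_5=97, γ_6=188, γ_7=77 (in table at j=1).
x = i·n + j = 7·15 + 1 = 106.
Check: 77^106 ≡ 53 (mod 223).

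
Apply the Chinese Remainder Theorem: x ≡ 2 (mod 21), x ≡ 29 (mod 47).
170

Using Chinese Remainder Theorem:
M = 21 × 47 = 987
M1 = 47, M2 = 21
y1 = 47^(-1) mod 21 = 17
y2 = 21^(-1) mod 47 = 9
x = (2×47×17 + 29×21×9) mod 987 = 170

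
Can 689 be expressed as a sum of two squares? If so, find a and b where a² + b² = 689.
8² + 25² (a=8, b=25)

Factorization: 689 = 13 × 53
By Fermat: n is sum of two squares iff every prime p ≡ 3 (mod 4) appears to even power.
All primes ≡ 3 (mod 4) appear to even power.
Search a = 0, 1, 2, … for 689 - a² a perfect square: first hit at a = 8: 689 - 64 = 625 = 25².
689 = 8² + 25² = 64 + 625 ✓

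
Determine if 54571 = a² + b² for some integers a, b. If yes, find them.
Not possible

Factorization: 54571 = 11^3 × 41
By Fermat: n is sum of two squares iff every prime p ≡ 3 (mod 4) appears to even power.
Prime(s) ≡ 3 (mod 4) with odd exponent: [(11, 3)]
Therefore 54571 cannot be expressed as a² + b².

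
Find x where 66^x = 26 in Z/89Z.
3

Baby-step giant-step with step n = ⌈√89⌉ = 10.
Baby steps 66^j mod 89 (j:value) for j=0..9: 0:1, 1:66, 2:84, 3:26, 4:25, 5:48, 6:53, 7:27, 8:2, 9:43.
h = 26 is already in the table at j=3, so x = 3.
Check: 66^3 ≡ 26 (mod 89).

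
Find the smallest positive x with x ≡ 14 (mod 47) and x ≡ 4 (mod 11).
202

Using Chinese Remainder Theorem:
M = 47 × 11 = 517
M1 = 11, M2 = 47
y1 = 11^(-1) mod 47 = 30
y2 = 47^(-1) mod 11 = 4
x = (14×11×30 + 4×47×4) mod 517 = 202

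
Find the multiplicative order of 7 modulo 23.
22

23 is prime, so ord(7) divides φ(23) = 22.
Divisors of 22: 1, 2, 11, 22.
Repeated squaring: 7^1 ≡ 7, 7^2 ≡ 3, 7^4 ≡ 9, 7^8 ≡ 12, 7^16 ≡ 6 (mod 23).
Test 7^d mod 23 for each divisor d in increasing order:
7^1 ≡ 7
7^2 ≡ 3
7^11 = 7^8·7^2·7^1 ≡ 22
7^22 = 7^16·7^4·7^2 ≡ 1  ← first divisor giving 1
The order is 22.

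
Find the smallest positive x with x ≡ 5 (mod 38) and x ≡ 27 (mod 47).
309

Using Chinese Remainder Theorem:
M = 38 × 47 = 1786
M1 = 47, M2 = 38
y1 = 47^(-1) mod 38 = 17
y2 = 38^(-1) mod 47 = 26
x = (5×47×17 + 27×38×26) mod 1786 = 309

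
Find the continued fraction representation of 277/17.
[16; 3, 2, 2]

Euclidean algorithm steps:
277 = 16 × 17 + 5
17 = 3 × 5 + 2
5 = 2 × 2 + 1
2 = 2 × 1 + 0
Continued fraction: [16; 3, 2, 2]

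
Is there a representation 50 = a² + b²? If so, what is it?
1² + 7² (a=1, b=7)

Factorization: 50 = 2 × 5^2
By Fermat: n is sum of two squares iff every prime p ≡ 3 (mod 4) appears to even power.
All primes ≡ 3 (mod 4) appear to even power.
Search a = 0, 1, 2, … for 50 - a² a perfect square: first hit at a = 1: 50 - 1 = 49 = 7².
50 = 1² + 7² = 1 + 49 ✓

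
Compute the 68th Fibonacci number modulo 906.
621

Matrix identity: Q^n = [[F_(n+1), F_n], [F_n, F_(n-1)]] with Q = [[1,1],[1,0]].
n = 68 = 1000100₂. Square-and-multiply, entries mod 906:
Q^1 = [[1,1],[1,0]]
Q^2 = (Q^1)² = [[2,1],[1,1]]
Q^4 = (Q^2)² = [[5,3],[3,2]]
Q^8 = (Q^4)² = [[34,21],[21,13]]
Q^17 = (Q^8)²·Q = [[772,691],[691,81]]
Q^34 = (Q^17)² = [[761,523],[523,238]]
Q^68 = (Q^34)² = [[104,621],[621,389]]
F_68 mod 906 = Q^68[0][1] = 621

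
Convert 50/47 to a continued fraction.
[1; 15, 1, 2]

Euclidean algorithm steps:
50 = 1 × 47 + 3
47 = 15 × 3 + 2
3 = 1 × 2 + 1
2 = 2 × 1 + 0
Continued fraction: [1; 15, 1, 2]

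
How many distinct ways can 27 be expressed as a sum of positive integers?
3010

p(n) counts ways to write n as a sum of positive integers (order ignored).
Euler's pentagonal recurrence: p(k) = p(k-1) + p(k-2) - p(k-5) - p(k-7) + p(k-12) + p(k-15) - ... (offsets j(3j∓1)/2, signs ++--, p(0)=1, p(<0)=0).
DP table for k = 0..26: p(0)=1, p(1)=1, p(2)=2, p(3)=3, p(4)=5, p(5)=7, p(6)=11, p(7)=15, p(8)=22, p(9)=30, p(10)=42, p(11)=56, p(12)=77, p(13)=101, p(14)=135, p(15)=176, p(16)=231, p(17)=297, p(18)=385, p(19)=490, p(20)=627, p(21)=792, p(22)=1002, p(23)=1255, p(24)=1575, p(25)=1958, p(26)=2436.
Final step: p(27) = p(26) + p(25) - p(22) - p(20) + p(15) + p(12) - p(5) - p(1)
= 2436 + 1958 - 1002 - 627 + 176 + 77 - 7 - 1
= 3010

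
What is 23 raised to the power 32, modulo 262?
27

Repeated squaring. Binary of 32 = 100000.
23^1 ≡ 23 (mod 262); 23^2 ≡ 5 (mod 262); 23^4 ≡ 25 (mod 262); 23^8 ≡ 101 (mod 262); 23^16 ≡ 245 (mod 262); 23^32 ≡ 27 (mod 262)
23^32 = 23^32 ≡ 27 (mod 262)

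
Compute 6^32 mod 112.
64

Repeated squaring. Binary of 32 = 100000.
6^1 ≡ 6 (mod 112); 6^2 ≡ 36 (mod 112); 6^4 ≡ 64 (mod 112); 6^8 ≡ 64 (mod 112); 6^16 ≡ 64 (mod 112); 6^32 ≡ 64 (mod 112)
6^32 = 6^32 ≡ 64 (mod 112)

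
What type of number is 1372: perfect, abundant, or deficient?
abundant

Proper divisors of 1372: sum = 1 + 2 + 4 + 7 + 14 + 28 + 49 + 98 + 196 + 343 + 686 = 1428
Since 1428 > 1372, 1372 is abundant.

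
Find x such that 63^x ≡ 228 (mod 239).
135

Baby-step giant-step with step n = ⌈√239⌉ = 16.
Baby steps 63^j mod 239 (j:value) for j=0..15: 0:1, 1:63, 2:145, 3:53, 4:232, 5:37, 6:180, 7:107, 8:49, 9:219, 10:174, 11:207, 12:135, 13:140, 14:216, 15:224.
Giant-step multiplier: 63^(-16) ≡ 63^(238-16) = 63^222 ≡ 87 (mod 239).
Giant steps γ_i = 228·87^i mod 239: γ_0=228, γ_1=238, γ_2=152, γ_3=79, γ_4=181, γ_5=212, γ_6=41, γ_7=221, γ_8=107 (in table at j=7).
x = i·n + j = 8·16 + 7 = 135.
Check: 63^135 ≡ 228 (mod 239).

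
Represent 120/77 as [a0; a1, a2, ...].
[1; 1, 1, 3, 1, 3, 2]

Euclidean algorithm steps:
120 = 1 × 77 + 43
77 = 1 × 43 + 34
43 = 1 × 34 + 9
34 = 3 × 9 + 7
9 = 1 × 7 + 2
7 = 3 × 2 + 1
2 = 2 × 1 + 0
Continued fraction: [1; 1, 1, 3, 1, 3, 2]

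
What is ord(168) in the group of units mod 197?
98

197 is prime, so ord(168) divides φ(197) = 196.
Divisors of 196: 1, 2, 4, 7, 14, 28, 49, 98, 196.
Repeated squaring: 168^1 ≡ 168, 168^2 ≡ 53, 168^4 ≡ 51, 168^8 ≡ 40, 168^16 ≡ 24, 168^32 ≡ 182, 168^64 ≡ 28, 168^128 ≡ 193 (mod 197).
Test 168^d mod 197 for each divisor d in increasing order:
168^1 ≡ 168
168^2 ≡ 53
168^4 ≡ 51
168^7 = 168^4·168^2·168^1 ≡ 19
168^14 = 168^8·168^4·168^2 ≡ 164
168^28 = 168^16·168^8·168^4 ≡ 104
168^49 = 168^32·168^16·168^1 ≡ 196
168^98 = 168^64·168^32·168^2 ≡ 1  ← first divisor giving 1
The order is 98.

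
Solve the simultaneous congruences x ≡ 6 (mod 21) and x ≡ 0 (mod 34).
510

Using Chinese Remainder Theorem:
M = 21 × 34 = 714
M1 = 34, M2 = 21
y1 = 34^(-1) mod 21 = 13
y2 = 21^(-1) mod 34 = 13
x = (6×34×13 + 0×21×13) mod 714 = 510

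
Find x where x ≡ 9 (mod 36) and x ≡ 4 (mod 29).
729

Using Chinese Remainder Theorem:
M = 36 × 29 = 1044
M1 = 29, M2 = 36
y1 = 29^(-1) mod 36 = 5
y2 = 36^(-1) mod 29 = 25
x = (9×29×5 + 4×36×25) mod 1044 = 729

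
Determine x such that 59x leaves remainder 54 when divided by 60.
x ≡ 6 (mod 60)

gcd(59, 60) = 1, which divides 54, so solutions exist.
Find 59^(-1) mod 60 by the extended Euclidean algorithm:
60 = 1 × 59 + 1  ⟹  1 = (1)·60 + (-1)·59
So (-1)·59 ≡ 1 (mod 60), i.e. 59^(-1) ≡ -1 ≡ 59 (mod 60).
x ≡ 59 × 54 = 3186 ≡ 6 (mod 60).
Check: 59 × 6 = 354 ≡ 54 (mod 60).
Unique solution: x ≡ 6 (mod 60)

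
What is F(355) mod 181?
5

Matrix identity: Q^n = [[F_(n+1), F_n], [F_n, F_(n-1)]] with Q = [[1,1],[1,0]].
n = 355 = 101100011₂. Square-and-multiply, entries mod 181:
Q^1 = [[1,1],[1,0]]
Q^2 = (Q^1)² = [[2,1],[1,1]]
Q^5 = (Q^2)²·Q = [[8,5],[5,3]]
Q^11 = (Q^5)²·Q = [[144,89],[89,55]]
Q^22 = (Q^11)² = [[59,154],[154,86]]
Q^44 = (Q^22)² = [[47,67],[67,161]]
Q^88 = (Q^44)² = [[1,180],[180,2]]
Q^177 = (Q^88)²·Q = [[180,2],[2,178]]
Q^355 = (Q^177)²·Q = [[178,5],[5,173]]
F_355 mod 181 = Q^355[0][1] = 5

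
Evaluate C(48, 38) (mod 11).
0

Using Lucas' theorem:
Write n=48 and k=38 in base 11:
n in base 11: [4, 4]
k in base 11: [3, 5]
C(48,38) mod 11 = ∏ C(n_i, k_i) mod 11
Digit binomials (mod 11): C(4,3) = 4; C(4,5) = 0 (k_i > n_i)
Product: 4 × 0 = 0 ≡ 0 (mod 11)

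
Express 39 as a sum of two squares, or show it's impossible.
Not possible

Factorization: 39 = 3 × 13
By Fermat: n is sum of two squares iff every prime p ≡ 3 (mod 4) appears to even power.
Prime(s) ≡ 3 (mod 4) with odd exponent: [(3, 1)]
Therefore 39 cannot be expressed as a² + b².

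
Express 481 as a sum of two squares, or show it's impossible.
9² + 20² (a=9, b=20)

Factorization: 481 = 13 × 37
By Fermat: n is sum of two squares iff every prime p ≡ 3 (mod 4) appears to even power.
All primes ≡ 3 (mod 4) appear to even power.
Search a = 0, 1, 2, … for 481 - a² a perfect square: first hit at a = 9: 481 - 81 = 400 = 20².
481 = 9² + 20² = 81 + 400 ✓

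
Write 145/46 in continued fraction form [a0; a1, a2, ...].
[3; 6, 1, 1, 3]

Euclidean algorithm steps:
145 = 3 × 46 + 7
46 = 6 × 7 + 4
7 = 1 × 4 + 3
4 = 1 × 3 + 1
3 = 3 × 1 + 0
Continued fraction: [3; 6, 1, 1, 3]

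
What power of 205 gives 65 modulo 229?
119

Baby-step giant-step with step n = ⌈√229⌉ = 16.
Baby steps 205^j mod 229 (j:value) for j=0..15: 0:1, 1:205, 2:118, 3:145, 4:184, 5:164, 6:186, 7:116, 8:193, 9:177, 10:103, 11:47, 12:17, 13:50, 14:174, 15:175.
Giant-step multiplier: 205^(-16) ≡ 205^(228-16) = 205^212 ≡ 91 (mod 229).
Giant steps γ_i = 65·91^i mod 229: γ_0=65, γ_1=190, γ_2=115, γ_3=160, γ_4=133, γ_5=195, γ_6=112, γ_7=116 (in table at j=7).
x = i·n + j = 7·16 + 7 = 119.
Check: 205^119 ≡ 65 (mod 229).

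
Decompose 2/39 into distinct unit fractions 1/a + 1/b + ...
1/20 + 1/780

Greedy algorithm:
2/39: ceiling(39/2) = 20, use 1/20
1/780: ceiling(780/1) = 780, use 1/780
Result: 2/39 = 1/20 + 1/780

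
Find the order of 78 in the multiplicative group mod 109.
27

109 is prime, so ord(78) divides φ(109) = 108.
Divisors of 108: 1, 2, 3, 4, 6, 9, 12, 18, 27, 36, 54, 108.
Repeated squaring: 78^1 ≡ 78, 78^2 ≡ 89, 78^4 ≡ 73, 78^8 ≡ 97, 78^16 ≡ 35, 78^32 ≡ 26, 78^64 ≡ 22 (mod 109).
Test 78^d mod 109 for each divisor d in increasing order:
78^1 ≡ 78
78^2 ≡ 89
78^3 = 78^2·78^1 ≡ 75
78^4 ≡ 73
78^6 = 78^4·78^2 ≡ 66
78^9 = 78^8·78^1 ≡ 45
78^12 = 78^8·78^4 ≡ 105
78^18 = 78^16·78^2 ≡ 63
78^27 = 78^16·78^8·78^2·78^1 ≡ 1  ← first divisor giving 1
The order is 27.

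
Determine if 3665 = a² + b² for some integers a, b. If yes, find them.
23² + 56² (a=23, b=56)

Factorization: 3665 = 5 × 733
By Fermat: n is sum of two squares iff every prime p ≡ 3 (mod 4) appears to even power.
All primes ≡ 3 (mod 4) appear to even power.
Search a = 0, 1, 2, … for 3665 - a² a perfect square: first hit at a = 23: 3665 - 529 = 3136 = 56².
3665 = 23² + 56² = 529 + 3136 ✓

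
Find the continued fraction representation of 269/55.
[4; 1, 8, 6]

Euclidean algorithm steps:
269 = 4 × 55 + 49
55 = 1 × 49 + 6
49 = 8 × 6 + 1
6 = 6 × 1 + 0
Continued fraction: [4; 1, 8, 6]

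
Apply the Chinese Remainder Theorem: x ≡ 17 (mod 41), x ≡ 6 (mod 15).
591

Using Chinese Remainder Theorem:
M = 41 × 15 = 615
M1 = 15, M2 = 41
y1 = 15^(-1) mod 41 = 11
y2 = 41^(-1) mod 15 = 11
x = (17×15×11 + 6×41×11) mod 615 = 591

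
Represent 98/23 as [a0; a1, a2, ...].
[4; 3, 1, 5]

Euclidean algorithm steps:
98 = 4 × 23 + 6
23 = 3 × 6 + 5
6 = 1 × 5 + 1
5 = 5 × 1 + 0
Continued fraction: [4; 3, 1, 5]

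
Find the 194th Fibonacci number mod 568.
433

Matrix identity: Q^n = [[F_(n+1), F_n], [F_n, F_(n-1)]] with Q = [[1,1],[1,0]].
n = 194 = 11000010₂. Square-and-multiply, entries mod 568:
Q^1 = [[1,1],[1,0]]
Q^3 = (Q^1)²·Q = [[3,2],[2,1]]
Q^6 = (Q^3)² = [[13,8],[8,5]]
Q^12 = (Q^6)² = [[233,144],[144,89]]
Q^24 = (Q^12)² = [[49,360],[360,257]]
Q^48 = (Q^24)² = [[225,536],[536,257]]
Q^97 = (Q^48)²·Q = [[441,529],[529,480]]
Q^194 = (Q^97)² = [[42,433],[433,177]]
F_194 mod 568 = Q^194[0][1] = 433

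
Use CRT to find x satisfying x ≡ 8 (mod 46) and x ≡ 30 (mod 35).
100

Using Chinese Remainder Theorem:
M = 46 × 35 = 1610
M1 = 35, M2 = 46
y1 = 35^(-1) mod 46 = 25
y2 = 46^(-1) mod 35 = 16
x = (8×35×25 + 30×46×16) mod 1610 = 100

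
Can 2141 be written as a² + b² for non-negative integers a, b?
5² + 46² (a=5, b=46)

Factorization: 2141 = 2141
By Fermat: n is sum of two squares iff every prime p ≡ 3 (mod 4) appears to even power.
All primes ≡ 3 (mod 4) appear to even power.
Search a = 0, 1, 2, … for 2141 - a² a perfect square: first hit at a = 5: 2141 - 25 = 2116 = 46².
2141 = 5² + 46² = 25 + 2116 ✓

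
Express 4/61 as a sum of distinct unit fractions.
1/16 + 1/326 + 1/159088

Greedy algorithm:
4/61: ceiling(61/4) = 16, use 1/16
3/976: ceiling(976/3) = 326, use 1/326
1/159088: ceiling(159088/1) = 159088, use 1/159088
Result: 4/61 = 1/16 + 1/326 + 1/159088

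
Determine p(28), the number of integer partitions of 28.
3718

p(n) counts ways to write n as a sum of positive integers (order ignored).
Euler's pentagonal recurrence: p(k) = p(k-1) + p(k-2) - p(k-5) - p(k-7) + p(k-12) + p(k-15) - ... (offsets j(3j∓1)/2, signs ++--, p(0)=1, p(<0)=0).
DP table for k = 0..27: p(0)=1, p(1)=1, p(2)=2, p(3)=3, p(4)=5, p(5)=7, p(6)=11, p(7)=15, p(8)=22, p(9)=30, p(10)=42, p(11)=56, p(12)=77, p(13)=101, p(14)=135, p(15)=176, p(16)=231, p(17)=297, p(18)=385, p(19)=490, p(20)=627, p(21)=792, p(22)=1002, p(23)=1255, p(24)=1575, p(25)=1958, p(26)=2436, p(27)=3010.
Final step: p(28) = p(27) + p(26) - p(23) - p(21) + p(16) + p(13) - p(6) - p(2)
= 3010 + 2436 - 1255 - 792 + 231 + 101 - 11 - 2
= 3718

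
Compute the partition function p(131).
5964539504

p(n) counts ways to write n as a sum of positive integers (order ignored).
Euler's pentagonal recurrence: p(k) = p(k-1) + p(k-2) - p(k-5) - p(k-7) + p(k-12) + p(k-15) - ... (offsets j(3j∓1)/2, signs ++--, p(0)=1, p(<0)=0).
DP table for k = 0..130: p(0)=1, p(1)=1, p(2)=2, p(3)=3, p(4)=5, p(5)=7, p(6)=11, p(7)=15, p(8)=22, p(9)=30, p(10)=42, p(11)=56, p(12)=77, p(13)=101, p(14)=135, p(15)=176, p(16)=231, p(17)=297, p(18)=385, p(19)=490, p(20)=627, p(21)=792, p(22)=1002, p(23)=1255, p(24)=1575, p(25)=1958, p(26)=2436, p(27)=3010, p(28)=3718, p(29)=4565, p(30)=5604, p(31)=6842, p(32)=8349, p(33)=10143, p(34)=12310, p(35)=14883, p(36)=17977, p(37)=21637, p(38)=26015, p(39)=31185, p(40)=37338, p(41)=44583, p(42)=53174, p(43)=63261, p(44)=75175, p(45)=89134, p(46)=105558, p(47)=124754, p(48)=147273, p(49)=173525, p(50)=204226, p(51)=239943, p(52)=281589, p(53)=329931, p(54)=386155, p(55)=451276, p(56)=526823, p(57)=614154, p(58)=715220, p(59)=831820, p(60)=966467, p(61)=1121505, p(62)=1300156, p(63)=1505499, p(64)=1741630, p(65)=2012558, p(66)=2323520, p(67)=2679689, p(68)=3087735, p(69)=3554345, p(70)=4087968, p(71)=4697205, p(72)=5392783, p(73)=6185689, p(74)=7089500, p(75)=8118264, p(76)=9289091, p(77)=10619863, p(78)=12132164, p(79)=13848650, p(80)=15796476, p(81)=18004327, p(82)=20506255, p(83)=23338469, p(84)=26543660, p(85)=30167357, p(86)=34262962, p(87)=38887673, p(88)=44108109, p(89)=49995925, p(90)=56634173, p(91)=64112359, p(92)=72533807, p(93)=82010177, p(94)=92669720, p(95)=104651419, p(96)=118114304, p(97)=133230930, p(98)=150198136, p(99)=169229875, p(100)=190569292, p(101)=214481126, p(102)=241265379, p(103)=271248950, p(104)=304801365, p(105)=342325709, p(106)=384276336, p(107)=431149389, p(108)=483502844, p(109)=541946240, p(110)=607163746, p(111)=679903203, p(112)=761002156, p(113)=851376628, p(114)=952050665, p(115)=1064144451, p(116)=1188908248, p(117)=1327710076, p(118)=1482074143, p(119)=1653668665, p(120)=1844349560, p(121)=2056148051, p(122)=2291320912, p(123)=2552338241, p(124)=2841940500, p(125)=3163127352, p(126)=3519222692, p(127)=3913864295, p(128)=4351078600, p(129)=4835271870, p(130)=5371315400.
Final step: p(131) = p(130) + p(129) - p(126) - p(124) + p(119) + p(116) - p(109) - p(105) + p(96) + p(91) - p(80) - p(74) + p(61) + p(54) - p(39) - p(31) + p(14) + p(5)
= 5371315400 + 4835271870 - 3519222692 - 2841940500 + 1653668665 + 1188908248 - 541946240 - 342325709 + 118114304 + 64112359 - 15796476 - 7089500 + 1121505 + 386155 - 31185 - 6842 + 135 + 7
= 5964539504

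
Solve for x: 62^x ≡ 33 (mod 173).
94

Baby-step giant-step with step n = ⌈√173⌉ = 14.
Baby steps 62^j mod 173 (j:value) for j=0..13: 0:1, 1:62, 2:38, 3:107, 4:60, 5:87, 6:31, 7:19, 8:140, 9:30, 10:130, 11:102, 12:96, 13:70.
Giant-step multiplier: 62^(-14) ≡ 62^(172-14) = 62^158 ≡ 150 (mod 173).
Giant steps γ_i = 33·150^i mod 173: γ_0=33, γ_1=106, γ_2=157, γ_3=22, γ_4=13, γ_5=47, γ_6=130 (in table at j=10).
x = i·n + j = 6·14 + 10 = 94.
Check: 62^94 ≡ 33 (mod 173).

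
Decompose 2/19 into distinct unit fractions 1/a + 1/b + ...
1/10 + 1/190

Greedy algorithm:
2/19: ceiling(19/2) = 10, use 1/10
1/190: ceiling(190/1) = 190, use 1/190
Result: 2/19 = 1/10 + 1/190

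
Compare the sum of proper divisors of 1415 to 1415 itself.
deficient

Proper divisors of 1415: sum = 1 + 5 + 283 = 289
Since 289 < 1415, 1415 is deficient.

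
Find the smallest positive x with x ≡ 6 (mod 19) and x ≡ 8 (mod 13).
177

Using Chinese Remainder Theorem:
M = 19 × 13 = 247
M1 = 13, M2 = 19
y1 = 13^(-1) mod 19 = 3
y2 = 19^(-1) mod 13 = 11
x = (6×13×3 + 8×19×11) mod 247 = 177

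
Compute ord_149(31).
37

149 is prime, so ord(31) divides φ(149) = 148.
Divisors of 148: 1, 2, 4, 37, 74, 148.
Repeated squaring: 31^1 ≡ 31, 31^2 ≡ 67, 31^4 ≡ 19, 31^8 ≡ 63, 31^16 ≡ 95, 31^32 ≡ 85, 31^64 ≡ 73, 31^128 ≡ 114 (mod 149).
Test 31^d mod 149 for each divisor d in increasing order:
31^1 ≡ 31
31^2 ≡ 67
31^4 ≡ 19
31^37 = 31^32·31^4·31^1 ≡ 1  ← first divisor giving 1
The order is 37.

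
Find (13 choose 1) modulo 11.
2

Using Lucas' theorem:
Write n=13 and k=1 in base 11:
n in base 11: [1, 2]
k in base 11: [0, 1]
C(13,1) mod 11 = ∏ C(n_i, k_i) mod 11
Digit binomials (mod 11): C(1,0) = 1; C(2,1) = 2
Product: 1 × 2 = 2 ≡ 2 (mod 11)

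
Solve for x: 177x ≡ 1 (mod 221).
5

gcd(177, 221) = 1, so the inverse exists.
Extended Euclidean algorithm on (221, 177):
221 = 1 × 177 + 44  ⟹  44 = (1)·221 + (-1)·177
177 = 4 × 44 + 1  ⟹  1 = (-4)·221 + (5)·177
So (5)·177 ≡ 1 (mod 221), i.e. 177^(-1) ≡ 5 (mod 221).
Check: 177 × 5 = 885 ≡ 1 (mod 221)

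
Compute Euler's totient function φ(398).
198

398 = 2 × 199
φ(n) = n × ∏(1 - 1/p) for each prime p dividing n
φ(398) = 398 × (1 - 1/2) × (1 - 1/199) = 198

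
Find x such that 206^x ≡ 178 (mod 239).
55

Baby-step giant-step with step n = ⌈√239⌉ = 16.
Baby steps 206^j mod 239 (j:value) for j=0..15: 0:1, 1:206, 2:133, 3:152, 4:3, 5:140, 6:160, 7:217, 8:9, 9:181, 10:2, 11:173, 12:27, 13:65, 14:6, 15:41.
Giant-step multiplier: 206^(-16) ≡ 206^(238-16) = 206^222 ≡ 180 (mod 239).
Giant steps γ_i = 178·180^i mod 239: γ_0=178, γ_1=14, γ_2=130, γ_3=217 (in table at j=7).
x = i·n + j = 3·16 + 7 = 55.
Check: 206^55 ≡ 178 (mod 239).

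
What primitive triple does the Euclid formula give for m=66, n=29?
(3515, 3828, 5197)

Euclid's formula: a = m² - n², b = 2mn, c = m² + n²
m = 66, n = 29
a = 66² - 29² = 4356 - 841 = 3515
b = 2 × 66 × 29 = 3828
c = 66² + 29² = 4356 + 841 = 5197
Verification: 3515² + 3828² = 12355225 + 14653584 = 27008809 = 5197² ✓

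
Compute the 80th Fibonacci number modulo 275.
110

Matrix identity: Q^n = [[F_(n+1), F_n], [F_n, F_(n-1)]] with Q = [[1,1],[1,0]].
n = 80 = 1010000₂. Square-and-multiply, entries mod 275:
Q^1 = [[1,1],[1,0]]
Q^2 = (Q^1)² = [[2,1],[1,1]]
Q^5 = (Q^2)²·Q = [[8,5],[5,3]]
Q^10 = (Q^5)² = [[89,55],[55,34]]
Q^20 = (Q^10)² = [[221,165],[165,56]]
Q^40 = (Q^20)² = [[166,55],[55,111]]
Q^80 = (Q^40)² = [[56,110],[110,221]]
F_80 mod 275 = Q^80[0][1] = 110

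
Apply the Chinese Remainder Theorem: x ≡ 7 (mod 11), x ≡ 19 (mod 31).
205

Using Chinese Remainder Theorem:
M = 11 × 31 = 341
M1 = 31, M2 = 11
y1 = 31^(-1) mod 11 = 5
y2 = 11^(-1) mod 31 = 17
x = (7×31×5 + 19×11×17) mod 341 = 205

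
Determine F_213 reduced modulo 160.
98

Matrix identity: Q^n = [[F_(n+1), F_n], [F_n, F_(n-1)]] with Q = [[1,1],[1,0]].
n = 213 = 11010101₂. Square-and-multiply, entries mod 160:
Q^1 = [[1,1],[1,0]]
Q^3 = (Q^1)²·Q = [[3,2],[2,1]]
Q^6 = (Q^3)² = [[13,8],[8,5]]
Q^13 = (Q^6)²·Q = [[57,73],[73,144]]
Q^26 = (Q^13)² = [[98,113],[113,145]]
Q^53 = (Q^26)²·Q = [[72,133],[133,99]]
Q^106 = (Q^53)² = [[153,23],[23,130]]
Q^213 = (Q^106)²·Q = [[47,98],[98,109]]
F_213 mod 160 = Q^213[0][1] = 98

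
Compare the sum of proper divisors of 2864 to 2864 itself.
deficient

Proper divisors of 2864: sum = 1 + 2 + 4 + 8 + 16 + 179 + 358 + 716 + 1432 = 2716
Since 2716 < 2864, 2864 is deficient.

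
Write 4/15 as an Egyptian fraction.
1/4 + 1/60

Greedy algorithm:
4/15: ceiling(15/4) = 4, use 1/4
1/60: ceiling(60/1) = 60, use 1/60
Result: 4/15 = 1/4 + 1/60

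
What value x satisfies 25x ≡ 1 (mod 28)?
9

gcd(25, 28) = 1, so the inverse exists.
Extended Euclidean algorithm on (28, 25):
28 = 1 × 25 + 3  ⟹  3 = (1)·28 + (-1)·25
25 = 8 × 3 + 1  ⟹  1 = (-8)·28 + (9)·25
So (9)·25 ≡ 1 (mod 28), i.e. 25^(-1) ≡ 9 (mod 28).
Check: 25 × 9 = 225 ≡ 1 (mod 28)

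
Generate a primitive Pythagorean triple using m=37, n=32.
(345, 2368, 2393)

Euclid's formula: a = m² - n², b = 2mn, c = m² + n²
m = 37, n = 32
a = 37² - 32² = 1369 - 1024 = 345
b = 2 × 37 × 32 = 2368
c = 37² + 32² = 1369 + 1024 = 2393
Verification: 345² + 2368² = 119025 + 5607424 = 5726449 = 2393² ✓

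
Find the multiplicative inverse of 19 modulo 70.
59

gcd(19, 70) = 1, so the inverse exists.
Extended Euclidean algorithm on (70, 19):
70 = 3 × 19 + 13  ⟹  13 = (1)·70 + (-3)·19
19 = 1 × 13 + 6  ⟹  6 = (-1)·70 + (4)·19
13 = 2 × 6 + 1  ⟹  1 = (3)·70 + (-11)·19
So (-11)·19 ≡ 1 (mod 70), i.e. 19^(-1) ≡ -11 ≡ 59 (mod 70).
Check: 19 × 59 = 1121 ≡ 1 (mod 70)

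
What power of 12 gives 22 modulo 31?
23

Baby-step giant-step with step n = ⌈√31⌉ = 6.
Baby steps 12^j mod 31 (j:value) for j=0..5: 0:1, 1:12, 2:20, 3:23, 4:28, 5:26.
Giant-step multiplier: 12^(-6) ≡ 12^(30-6) = 12^24 ≡ 16 (mod 31).
Giant steps γ_i = 22·16^i mod 31: γ_0=22, γ_1=11, γ_2=21, γ_3=26 (in table at j=5).
x = i·n + j = 3·6 + 5 = 23.
Check: 12^23 ≡ 22 (mod 31).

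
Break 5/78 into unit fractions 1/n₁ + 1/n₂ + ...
1/16 + 1/624

Greedy algorithm:
5/78: ceiling(78/5) = 16, use 1/16
1/624: ceiling(624/1) = 624, use 1/624
Result: 5/78 = 1/16 + 1/624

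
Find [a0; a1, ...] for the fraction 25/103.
[0; 4, 8, 3]

Euclidean algorithm steps:
25 = 0 × 103 + 25
103 = 4 × 25 + 3
25 = 8 × 3 + 1
3 = 3 × 1 + 0
Continued fraction: [0; 4, 8, 3]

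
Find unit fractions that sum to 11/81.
1/8 + 1/93 + 1/20088

Greedy algorithm:
11/81: ceiling(81/11) = 8, use 1/8
7/648: ceiling(648/7) = 93, use 1/93
1/20088: ceiling(20088/1) = 20088, use 1/20088
Result: 11/81 = 1/8 + 1/93 + 1/20088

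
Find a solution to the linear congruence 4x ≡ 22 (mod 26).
x ≡ 12 (mod 13)

gcd(4, 26) = 2, which divides 22, so solutions exist.
Divide through by 2: 2x ≡ 11 (mod 13).
Find 2^(-1) mod 13 by the extended Euclidean algorithm:
13 = 6 × 2 + 1  ⟹  1 = (1)·13 + (-6)·2
So (-6)·2 ≡ 1 (mod 13), i.e. 2^(-1) ≡ -6 ≡ 7 (mod 13).
x ≡ 7 × 11 = 77 ≡ 12 (mod 13).
Check: 4 × 12 = 48 ≡ 22 (mod 26).
x ≡ 12 (mod 13), giving 2 solutions mod 26.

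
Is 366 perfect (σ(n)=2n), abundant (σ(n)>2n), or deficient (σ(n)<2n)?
abundant

Proper divisors of 366: sum = 1 + 2 + 3 + 6 + 61 + 122 + 183 = 378
Since 378 > 366, 366 is abundant.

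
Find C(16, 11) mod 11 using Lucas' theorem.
1

Using Lucas' theorem:
Write n=16 and k=11 in base 11:
n in base 11: [1, 5]
k in base 11: [1, 0]
C(16,11) mod 11 = ∏ C(n_i, k_i) mod 11
Digit binomials (mod 11): C(1,1) = 1; C(5,0) = 1
Product: 1 × 1 = 1 ≡ 1 (mod 11)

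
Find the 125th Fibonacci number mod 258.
245

Matrix identity: Q^n = [[F_(n+1), F_n], [F_n, F_(n-1)]] with Q = [[1,1],[1,0]].
n = 125 = 1111101₂. Square-and-multiply, entries mod 258:
Q^1 = [[1,1],[1,0]]
Q^3 = (Q^1)²·Q = [[3,2],[2,1]]
Q^7 = (Q^3)²·Q = [[21,13],[13,8]]
Q^15 = (Q^7)²·Q = [[213,94],[94,119]]
Q^31 = (Q^15)²·Q = [[15,25],[25,248]]
Q^62 = (Q^31)² = [[76,125],[125,209]]
Q^125 = (Q^62)²·Q = [[8,245],[245,21]]
F_125 mod 258 = Q^125[0][1] = 245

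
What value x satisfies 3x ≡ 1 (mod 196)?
131

gcd(3, 196) = 1, so the inverse exists.
Extended Euclidean algorithm on (196, 3):
196 = 65 × 3 + 1  ⟹  1 = (1)·196 + (-65)·3
So (-65)·3 ≡ 1 (mod 196), i.e. 3^(-1) ≡ -65 ≡ 131 (mod 196).
Check: 3 × 131 = 393 ≡ 1 (mod 196)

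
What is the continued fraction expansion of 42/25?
[1; 1, 2, 8]

Euclidean algorithm steps:
42 = 1 × 25 + 17
25 = 1 × 17 + 8
17 = 2 × 8 + 1
8 = 8 × 1 + 0
Continued fraction: [1; 1, 2, 8]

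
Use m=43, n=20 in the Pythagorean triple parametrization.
(1449, 1720, 2249)

Euclid's formula: a = m² - n², b = 2mn, c = m² + n²
m = 43, n = 20
a = 43² - 20² = 1849 - 400 = 1449
b = 2 × 43 × 20 = 1720
c = 43² + 20² = 1849 + 400 = 2249
Verification: 1449² + 1720² = 2099601 + 2958400 = 5058001 = 2249² ✓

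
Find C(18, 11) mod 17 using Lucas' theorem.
0

Using Lucas' theorem:
Write n=18 and k=11 in base 17:
n in base 17: [1, 1]
k in base 17: [0, 11]
C(18,11) mod 17 = ∏ C(n_i, k_i) mod 17
Digit binomials (mod 17): C(1,0) = 1; C(1,11) = 0 (k_i > n_i)
Product: 1 × 0 = 0 ≡ 0 (mod 17)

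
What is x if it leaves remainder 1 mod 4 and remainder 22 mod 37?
133

Using Chinese Remainder Theorem:
M = 4 × 37 = 148
M1 = 37, M2 = 4
y1 = 37^(-1) mod 4 = 1
y2 = 4^(-1) mod 37 = 28
x = (1×37×1 + 22×4×28) mod 148 = 133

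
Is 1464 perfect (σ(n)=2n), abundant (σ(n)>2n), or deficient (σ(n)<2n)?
abundant

Proper divisors of 1464: sum = 1 + 2 + 3 + 4 + 6 + 8 + 12 + 24 + 61 + 122 + 183 + 244 + 366 + 488 + 732 = 2256
Since 2256 > 1464, 1464 is abundant.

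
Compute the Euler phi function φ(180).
48

180 = 2^2 × 3^2 × 5
φ(n) = n × ∏(1 - 1/p) for each prime p dividing n
φ(180) = 180 × (1 - 1/2) × (1 - 1/3) × (1 - 1/5) = 48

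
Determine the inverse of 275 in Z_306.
227

gcd(275, 306) = 1, so the inverse exists.
Extended Euclidean algorithm on (306, 275):
306 = 1 × 275 + 31  ⟹  31 = (1)·306 + (-1)·275
275 = 8 × 31 + 27  ⟹  27 = (-8)·306 + (9)·275
31 = 1 × 27 + 4  ⟹  4 = (9)·306 + (-10)·275
27 = 6 × 4 + 3  ⟹  3 = (-62)·306 + (69)·275
4 = 1 × 3 + 1  ⟹  1 = (71)·306 + (-79)·275
So (-79)·275 ≡ 1 (mod 306), i.e. 275^(-1) ≡ -79 ≡ 227 (mod 306).
Check: 275 × 227 = 62425 ≡ 1 (mod 306)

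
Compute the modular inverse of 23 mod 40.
7

gcd(23, 40) = 1, so the inverse exists.
Extended Euclidean algorithm on (40, 23):
40 = 1 × 23 + 17  ⟹  17 = (1)·40 + (-1)·23
23 = 1 × 17 + 6  ⟹  6 = (-1)·40 + (2)·23
17 = 2 × 6 + 5  ⟹  5 = (3)·40 + (-5)·23
6 = 1 × 5 + 1  ⟹  1 = (-4)·40 + (7)·23
So (7)·23 ≡ 1 (mod 40), i.e. 23^(-1) ≡ 7 (mod 40).
Check: 23 × 7 = 161 ≡ 1 (mod 40)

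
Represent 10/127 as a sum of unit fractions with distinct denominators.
1/13 + 1/551 + 1/454851 + 1/413778409551

Greedy algorithm:
10/127: ceiling(127/10) = 13, use 1/13
3/1651: ceiling(1651/3) = 551, use 1/551
2/909701: ceiling(909701/2) = 454851, use 1/454851
1/413778409551: ceiling(413778409551/1) = 413778409551, use 1/413778409551
Result: 10/127 = 1/13 + 1/551 + 1/454851 + 1/413778409551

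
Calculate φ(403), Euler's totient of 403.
360

403 = 13 × 31
φ(n) = n × ∏(1 - 1/p) for each prime p dividing n
φ(403) = 403 × (1 - 1/13) × (1 - 1/31) = 360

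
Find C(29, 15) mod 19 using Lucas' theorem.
0

Using Lucas' theorem:
Write n=29 and k=15 in base 19:
n in base 19: [1, 10]
k in base 19: [0, 15]
C(29,15) mod 19 = ∏ C(n_i, k_i) mod 19
Digit binomials (mod 19): C(1,0) = 1; C(10,15) = 0 (k_i > n_i)
Product: 1 × 0 = 0 ≡ 0 (mod 19)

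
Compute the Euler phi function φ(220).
80

220 = 2^2 × 5 × 11
φ(n) = n × ∏(1 - 1/p) for each prime p dividing n
φ(220) = 220 × (1 - 1/2) × (1 - 1/5) × (1 - 1/11) = 80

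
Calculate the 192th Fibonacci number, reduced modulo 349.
141

Matrix identity: Q^n = [[F_(n+1), F_n], [F_n, F_(n-1)]] with Q = [[1,1],[1,0]].
n = 192 = 11000000₂. Square-and-multiply, entries mod 349:
Q^1 = [[1,1],[1,0]]
Q^3 = (Q^1)²·Q = [[3,2],[2,1]]
Q^6 = (Q^3)² = [[13,8],[8,5]]
Q^12 = (Q^6)² = [[233,144],[144,89]]
Q^24 = (Q^12)² = [[339,300],[300,39]]
Q^48 = (Q^24)² = [[58,324],[324,83]]
Q^96 = (Q^48)² = [[150,314],[314,185]]
Q^192 = (Q^96)² = [[342,141],[141,201]]
F_192 mod 349 = Q^192[0][1] = 141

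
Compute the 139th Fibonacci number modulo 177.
101

Matrix identity: Q^n = [[F_(n+1), F_n], [F_n, F_(n-1)]] with Q = [[1,1],[1,0]].
n = 139 = 10001011₂. Square-and-multiply, entries mod 177:
Q^1 = [[1,1],[1,0]]
Q^2 = (Q^1)² = [[2,1],[1,1]]
Q^4 = (Q^2)² = [[5,3],[3,2]]
Q^8 = (Q^4)² = [[34,21],[21,13]]
Q^17 = (Q^8)²·Q = [[106,4],[4,102]]
Q^34 = (Q^17)² = [[101,124],[124,154]]
Q^69 = (Q^34)²·Q = [[26,89],[89,114]]
Q^139 = (Q^69)²·Q = [[171,101],[101,70]]
F_139 mod 177 = Q^139[0][1] = 101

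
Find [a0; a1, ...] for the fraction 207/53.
[3; 1, 9, 1, 1, 2]

Euclidean algorithm steps:
207 = 3 × 53 + 48
53 = 1 × 48 + 5
48 = 9 × 5 + 3
5 = 1 × 3 + 2
3 = 1 × 2 + 1
2 = 2 × 1 + 0
Continued fraction: [3; 1, 9, 1, 1, 2]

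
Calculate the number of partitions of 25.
1958

p(n) counts ways to write n as a sum of positive integers (order ignored).
Euler's pentagonal recurrence: p(k) = p(k-1) + p(k-2) - p(k-5) - p(k-7) + p(k-12) + p(k-15) - ... (offsets j(3j∓1)/2, signs ++--, p(0)=1, p(<0)=0).
DP table for k = 0..24: p(0)=1, p(1)=1, p(2)=2, p(3)=3, p(4)=5, p(5)=7, p(6)=11, p(7)=15, p(8)=22, p(9)=30, p(10)=42, p(11)=56, p(12)=77, p(13)=101, p(14)=135, p(15)=176, p(16)=231, p(17)=297, p(18)=385, p(19)=490, p(20)=627, p(21)=792, p(22)=1002, p(23)=1255, p(24)=1575.
Final step: p(25) = p(24) + p(23) - p(20) - p(18) + p(13) + p(10) - p(3)
= 1575 + 1255 - 627 - 385 + 101 + 42 - 3
= 1958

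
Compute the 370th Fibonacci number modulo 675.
460

Matrix identity: Q^n = [[F_(n+1), F_n], [F_n, F_(n-1)]] with Q = [[1,1],[1,0]].
n = 370 = 101110010₂. Square-and-multiply, entries mod 675:
Q^1 = [[1,1],[1,0]]
Q^2 = (Q^1)² = [[2,1],[1,1]]
Q^5 = (Q^2)²·Q = [[8,5],[5,3]]
Q^11 = (Q^5)²·Q = [[144,89],[89,55]]
Q^23 = (Q^11)²·Q = [[468,307],[307,161]]
Q^46 = (Q^23)² = [[73,53],[53,20]]
Q^92 = (Q^46)² = [[38,204],[204,509]]
Q^185 = (Q^92)²·Q = [[73,535],[535,213]]
Q^370 = (Q^185)² = [[629,460],[460,169]]
F_370 mod 675 = Q^370[0][1] = 460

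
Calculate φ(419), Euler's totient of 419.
418

419 = 419
φ(n) = n × ∏(1 - 1/p) for each prime p dividing n
φ(419) = 419 × (1 - 1/419) = 418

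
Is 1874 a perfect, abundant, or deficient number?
deficient

Proper divisors of 1874: sum = 1 + 2 + 937 = 940
Since 940 < 1874, 1874 is deficient.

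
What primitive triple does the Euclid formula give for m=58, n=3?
(3355, 348, 3373)

Euclid's formula: a = m² - n², b = 2mn, c = m² + n²
m = 58, n = 3
a = 58² - 3² = 3364 - 9 = 3355
b = 2 × 58 × 3 = 348
c = 58² + 3² = 3364 + 9 = 3373
Verification: 3355² + 348² = 11256025 + 121104 = 11377129 = 3373² ✓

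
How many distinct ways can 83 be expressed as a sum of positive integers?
23338469

p(n) counts ways to write n as a sum of positive integers (order ignored).
Euler's pentagonal recurrence: p(k) = p(k-1) + p(k-2) - p(k-5) - p(k-7) + p(k-12) + p(k-15) - ... (offsets j(3j∓1)/2, signs ++--, p(0)=1, p(<0)=0).
DP table for k = 0..82: p(0)=1, p(1)=1, p(2)=2, p(3)=3, p(4)=5, p(5)=7, p(6)=11, p(7)=15, p(8)=22, p(9)=30, p(10)=42, p(11)=56, p(12)=77, p(13)=101, p(14)=135, p(15)=176, p(16)=231, p(17)=297, p(18)=385, p(19)=490, p(20)=627, p(21)=792, p(22)=1002, p(23)=1255, p(24)=1575, p(25)=1958, p(26)=2436, p(27)=3010, p(28)=3718, p(29)=4565, p(30)=5604, p(31)=6842, p(32)=8349, p(33)=10143, p(34)=12310, p(35)=14883, p(36)=17977, p(37)=21637, p(38)=26015, p(39)=31185, p(40)=37338, p(41)=44583, p(42)=53174, p(43)=63261, p(44)=75175, p(45)=89134, p(46)=105558, p(47)=124754, p(48)=147273, p(49)=173525, p(50)=204226, p(51)=239943, p(52)=281589, p(53)=329931, p(54)=386155, p(55)=451276, p(56)=526823, p(57)=614154, p(58)=715220, p(59)=831820, p(60)=966467, p(61)=1121505, p(62)=1300156, p(63)=1505499, p(64)=1741630, p(65)=2012558, p(66)=2323520, p(67)=2679689, p(68)=3087735, p(69)=3554345, p(70)=4087968, p(71)=4697205, p(72)=5392783, p(73)=6185689, p(74)=7089500, p(75)=8118264, p(76)=9289091, p(77)=10619863, p(78)=12132164, p(79)=13848650, p(80)=15796476, p(81)=18004327, p(82)=20506255.
Final step: p(83) = p(82) + p(81) - p(78) - p(76) + p(71) + p(68) - p(61) - p(57) + p(48) + p(43) - p(32) - p(26) + p(13) + p(6)
= 20506255 + 18004327 - 12132164 - 9289091 + 4697205 + 3087735 - 1121505 - 614154 + 147273 + 63261 - 8349 - 2436 + 101 + 11
= 23338469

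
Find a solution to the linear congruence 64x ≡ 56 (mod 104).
x ≡ 9 (mod 13)

gcd(64, 104) = 8, which divides 56, so solutions exist.
Divide through by 8: 8x ≡ 7 (mod 13).
Find 8^(-1) mod 13 by the extended Euclidean algorithm:
13 = 1 × 8 + 5  ⟹  5 = (1)·13 + (-1)·8
8 = 1 × 5 + 3  ⟹  3 = (-1)·13 + (2)·8
5 = 1 × 3 + 2  ⟹  2 = (2)·13 + (-3)·8
3 = 1 × 2 + 1  ⟹  1 = (-3)·13 + (5)·8
So (5)·8 ≡ 1 (mod 13), i.e. 8^(-1) ≡ 5 (mod 13).
x ≡ 5 × 7 = 35 ≡ 9 (mod 13).
Check: 64 × 9 = 576 ≡ 56 (mod 104).
x ≡ 9 (mod 13), giving 8 solutions mod 104.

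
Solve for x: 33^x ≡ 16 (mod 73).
56

Baby-step giant-step with step n = ⌈√73⌉ = 9.
Baby steps 33^j mod 73 (j:value) for j=0..8: 0:1, 1:33, 2:67, 3:21, 4:36, 5:20, 6:3, 7:26, 8:55.
Giant-step multiplier: 33^(-9) ≡ 33^(72-9) = 33^63 ≡ 51 (mod 73).
Giant steps γ_i = 16·51^i mod 73: γ_0=16, γ_1=13, γ_2=6, γ_3=14, γ_4=57, γ_5=60, γ_6=67 (in table at j=2).
x = i·n + j = 6·9 + 2 = 56.
Check: 33^56 ≡ 16 (mod 73).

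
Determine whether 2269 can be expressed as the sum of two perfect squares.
30² + 37² (a=30, b=37)

Factorization: 2269 = 2269
By Fermat: n is sum of two squares iff every prime p ≡ 3 (mod 4) appears to even power.
All primes ≡ 3 (mod 4) appear to even power.
Search a = 0, 1, 2, … for 2269 - a² a perfect square: first hit at a = 30: 2269 - 900 = 1369 = 37².
2269 = 30² + 37² = 900 + 1369 ✓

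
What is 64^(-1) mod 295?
189

gcd(64, 295) = 1, so the inverse exists.
Extended Euclidean algorithm on (295, 64):
295 = 4 × 64 + 39  ⟹  39 = (1)·295 + (-4)·64
64 = 1 × 39 + 25  ⟹  25 = (-1)·295 + (5)·64
39 = 1 × 25 + 14  ⟹  14 = (2)·295 + (-9)·64
25 = 1 × 14 + 11  ⟹  11 = (-3)·295 + (14)·64
14 = 1 × 11 + 3  ⟹  3 = (5)·295 + (-23)·64
11 = 3 × 3 + 2  ⟹  2 = (-18)·295 + (83)·64
3 = 1 × 2 + 1  ⟹  1 = (23)·295 + (-106)·64
So (-106)·64 ≡ 1 (mod 295), i.e. 64^(-1) ≡ -106 ≡ 189 (mod 295).
Check: 64 × 189 = 12096 ≡ 1 (mod 295)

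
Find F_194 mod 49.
29

Matrix identity: Q^n = [[F_(n+1), F_n], [F_n, F_(n-1)]] with Q = [[1,1],[1,0]].
n = 194 = 11000010₂. Square-and-multiply, entries mod 49:
Q^1 = [[1,1],[1,0]]
Q^3 = (Q^1)²·Q = [[3,2],[2,1]]
Q^6 = (Q^3)² = [[13,8],[8,5]]
Q^12 = (Q^6)² = [[37,46],[46,40]]
Q^24 = (Q^12)² = [[6,14],[14,41]]
Q^48 = (Q^24)² = [[36,21],[21,15]]
Q^97 = (Q^48)²·Q = [[15,22],[22,42]]
Q^194 = (Q^97)² = [[23,29],[29,43]]
F_194 mod 49 = Q^194[0][1] = 29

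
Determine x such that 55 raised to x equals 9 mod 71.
8

Baby-step giant-step with step n = ⌈√71⌉ = 9.
Baby steps 55^j mod 71 (j:value) for j=0..8: 0:1, 1:55, 2:43, 3:22, 4:3, 5:23, 6:58, 7:66, 8:9.
h = 9 is already in the table at j=8, so x = 8.
Check: 55^8 ≡ 9 (mod 71).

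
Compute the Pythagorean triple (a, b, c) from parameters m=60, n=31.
(2639, 3720, 4561)

Euclid's formula: a = m² - n², b = 2mn, c = m² + n²
m = 60, n = 31
a = 60² - 31² = 3600 - 961 = 2639
b = 2 × 60 × 31 = 3720
c = 60² + 31² = 3600 + 961 = 4561
Verification: 2639² + 3720² = 6964321 + 13838400 = 20802721 = 4561² ✓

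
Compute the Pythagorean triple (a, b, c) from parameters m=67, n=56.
(1353, 7504, 7625)

Euclid's formula: a = m² - n², b = 2mn, c = m² + n²
m = 67, n = 56
a = 67² - 56² = 4489 - 3136 = 1353
b = 2 × 67 × 56 = 7504
c = 67² + 56² = 4489 + 3136 = 7625
Verification: 1353² + 7504² = 1830609 + 56310016 = 58140625 = 7625² ✓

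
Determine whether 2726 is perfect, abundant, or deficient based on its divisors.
deficient

Proper divisors of 2726: sum = 1 + 2 + 29 + 47 + 58 + 94 + 1363 = 1594
Since 1594 < 2726, 2726 is deficient.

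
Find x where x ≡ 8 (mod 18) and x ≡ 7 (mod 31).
224

Using Chinese Remainder Theorem:
M = 18 × 31 = 558
M1 = 31, M2 = 18
y1 = 31^(-1) mod 18 = 7
y2 = 18^(-1) mod 31 = 19
x = (8×31×7 + 7×18×19) mod 558 = 224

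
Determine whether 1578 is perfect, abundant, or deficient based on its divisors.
abundant

Proper divisors of 1578: sum = 1 + 2 + 3 + 6 + 263 + 526 + 789 = 1590
Since 1590 > 1578, 1578 is abundant.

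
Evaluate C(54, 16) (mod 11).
7

Using Lucas' theorem:
Write n=54 and k=16 in base 11:
n in base 11: [4, 10]
k in base 11: [1, 5]
C(54,16) mod 11 = ∏ C(n_i, k_i) mod 11
Digit binomials (mod 11): C(4,1) = 4; C(10,5) = 252 ≡ 10
Product: 4 × 10 = 40 ≡ 7 (mod 11)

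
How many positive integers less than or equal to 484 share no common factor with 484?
220

484 = 2^2 × 11^2
φ(n) = n × ∏(1 - 1/p) for each prime p dividing n
φ(484) = 484 × (1 - 1/2) × (1 - 1/11) = 220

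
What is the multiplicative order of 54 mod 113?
112

113 is prime, so ord(54) divides φ(113) = 112.
Divisors of 112: 1, 2, 4, 7, 8, 14, 16, 28, 56, 112.
Repeated squaring: 54^1 ≡ 54, 54^2 ≡ 91, 54^4 ≡ 32, 54^8 ≡ 7, 54^16 ≡ 49, 54^32 ≡ 28, 54^64 ≡ 106 (mod 113).
Test 54^d mod 113 for each divisor d in increasing order:
54^1 ≡ 54
54^2 ≡ 91
54^4 ≡ 32
54^7 = 54^4·54^2·54^1 ≡ 65
54^8 ≡ 7
54^14 = 54^8·54^4·54^2 ≡ 44
54^16 ≡ 49
54^28 = 54^16·54^8·54^4 ≡ 15
54^56 = 54^32·54^16·54^8 ≡ 112
54^112 = 54^64·54^32·54^16 ≡ 1  ← first divisor giving 1
The order is 112.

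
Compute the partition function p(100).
190569292

p(n) counts ways to write n as a sum of positive integers (order ignored).
Euler's pentagonal recurrence: p(k) = p(k-1) + p(k-2) - p(k-5) - p(k-7) + p(k-12) + p(k-15) - ... (offsets j(3j∓1)/2, signs ++--, p(0)=1, p(<0)=0).
DP table for k = 0..99: p(0)=1, p(1)=1, p(2)=2, p(3)=3, p(4)=5, p(5)=7, p(6)=11, p(7)=15, p(8)=22, p(9)=30, p(10)=42, p(11)=56, p(12)=77, p(13)=101, p(14)=135, p(15)=176, p(16)=231, p(17)=297, p(18)=385, p(19)=490, p(20)=627, p(21)=792, p(22)=1002, p(23)=1255, p(24)=1575, p(25)=1958, p(26)=2436, p(27)=3010, p(28)=3718, p(29)=4565, p(30)=5604, p(31)=6842, p(32)=8349, p(33)=10143, p(34)=12310, p(35)=14883, p(36)=17977, p(37)=21637, p(38)=26015, p(39)=31185, p(40)=37338, p(41)=44583, p(42)=53174, p(43)=63261, p(44)=75175, p(45)=89134, p(46)=105558, p(47)=124754, p(48)=147273, p(49)=173525, p(50)=204226, p(51)=239943, p(52)=281589, p(53)=329931, p(54)=386155, p(55)=451276, p(56)=526823, p(57)=614154, p(58)=715220, p(59)=831820, p(60)=966467, p(61)=1121505, p(62)=1300156, p(63)=1505499, p(64)=1741630, p(65)=2012558, p(66)=2323520, p(67)=2679689, p(68)=3087735, p(69)=3554345, p(70)=4087968, p(71)=4697205, p(72)=5392783, p(73)=6185689, p(74)=7089500, p(75)=8118264, p(76)=9289091, p(77)=10619863, p(78)=12132164, p(79)=13848650, p(80)=15796476, p(81)=18004327, p(82)=20506255, p(83)=23338469, p(84)=26543660, p(85)=30167357, p(86)=34262962, p(87)=38887673, p(88)=44108109, p(89)=49995925, p(90)=56634173, p(91)=64112359, p(92)=72533807, p(93)=82010177, p(94)=92669720, p(95)=104651419, p(96)=118114304, p(97)=133230930, p(98)=150198136, p(99)=169229875.
Final step: p(100) = p(99) + p(98) - p(95) - p(93) + p(88) + p(85) - p(78) - p(74) + p(65) + p(60) - p(49) - p(43) + p(30) + p(23) - p(8) - p(0)
= 169229875 + 150198136 - 104651419 - 82010177 + 44108109 + 30167357 - 12132164 - 7089500 + 2012558 + 966467 - 173525 - 63261 + 5604 + 1255 - 22 - 1
= 190569292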